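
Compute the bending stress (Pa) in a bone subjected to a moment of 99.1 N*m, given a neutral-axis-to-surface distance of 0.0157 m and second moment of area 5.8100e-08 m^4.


sigma = M * c / I
sigma = 99.1 * 0.0157 / 5.8100e-08
M * c = 1.5559
sigma = 2.6779e+07


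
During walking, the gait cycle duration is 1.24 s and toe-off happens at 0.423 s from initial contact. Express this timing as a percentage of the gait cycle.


pct = (event_time / cycle_time) * 100
pct = (0.423 / 1.24) * 100
ratio = 0.3411
pct = 34.1129


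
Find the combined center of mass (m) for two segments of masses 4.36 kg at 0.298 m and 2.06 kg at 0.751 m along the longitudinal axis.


COM = (m1*x1 + m2*x2) / (m1 + m2)
COM = (4.36*0.298 + 2.06*0.751) / (4.36 + 2.06)
Numerator = 2.8463
Denominator = 6.4200
COM = 0.4434


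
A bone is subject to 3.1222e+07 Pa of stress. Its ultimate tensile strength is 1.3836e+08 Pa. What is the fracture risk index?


FRI = applied / ultimate
FRI = 3.1222e+07 / 1.3836e+08
FRI = 0.2257


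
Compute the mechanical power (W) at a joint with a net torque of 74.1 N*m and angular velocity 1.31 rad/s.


P = M * omega
P = 74.1 * 1.31
P = 97.0710


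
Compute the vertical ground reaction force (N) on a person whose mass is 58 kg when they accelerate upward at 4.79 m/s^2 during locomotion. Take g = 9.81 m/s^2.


GRF = m * (g + a)
GRF = 58 * (9.81 + 4.79)
GRF = 58 * 14.6000
GRF = 846.8000


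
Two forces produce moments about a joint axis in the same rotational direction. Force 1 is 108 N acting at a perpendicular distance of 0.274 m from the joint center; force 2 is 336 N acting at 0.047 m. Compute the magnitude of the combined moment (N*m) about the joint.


M = F1 * d1 + F2 * d2
M = 108 * 0.274 + 336 * 0.047
M = 29.5920 + 15.7920
M = 45.3840


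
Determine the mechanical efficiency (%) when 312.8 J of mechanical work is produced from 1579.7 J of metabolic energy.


eta = (W_mech / E_meta) * 100
eta = (312.8 / 1579.7) * 100
ratio = 0.1980
eta = 19.8012


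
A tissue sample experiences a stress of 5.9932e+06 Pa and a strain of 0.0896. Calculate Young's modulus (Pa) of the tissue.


E = stress / strain
E = 5.9932e+06 / 0.0896
E = 6.6888e+07


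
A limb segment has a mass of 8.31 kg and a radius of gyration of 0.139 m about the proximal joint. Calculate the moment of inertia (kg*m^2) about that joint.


I = m * k^2
I = 8.31 * 0.139^2
k^2 = 0.0193
I = 0.1606


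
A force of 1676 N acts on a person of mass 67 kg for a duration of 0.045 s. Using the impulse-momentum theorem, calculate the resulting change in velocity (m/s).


J = F * dt = 1676 * 0.045 = 75.4200 N*s
delta_v = J / m
delta_v = 75.4200 / 67
delta_v = 1.1257


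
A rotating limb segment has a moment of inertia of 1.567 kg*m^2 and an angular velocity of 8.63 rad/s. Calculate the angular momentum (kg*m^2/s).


L = I * omega
L = 1.567 * 8.63
L = 13.5232


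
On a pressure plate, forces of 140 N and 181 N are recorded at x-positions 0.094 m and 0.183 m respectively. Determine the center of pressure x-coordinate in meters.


COP_x = (F1*x1 + F2*x2) / (F1 + F2)
COP_x = (140*0.094 + 181*0.183) / (140 + 181)
Numerator = 46.2830
Denominator = 321
COP_x = 0.1442


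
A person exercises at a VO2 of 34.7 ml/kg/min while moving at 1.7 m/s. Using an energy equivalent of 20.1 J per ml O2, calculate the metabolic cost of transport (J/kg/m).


Power per kg = VO2 * 20.1 / 60
Power per kg = 34.7 * 20.1 / 60 = 11.6245 W/kg
Cost = power_per_kg / speed
Cost = 11.6245 / 1.7
Cost = 6.8379


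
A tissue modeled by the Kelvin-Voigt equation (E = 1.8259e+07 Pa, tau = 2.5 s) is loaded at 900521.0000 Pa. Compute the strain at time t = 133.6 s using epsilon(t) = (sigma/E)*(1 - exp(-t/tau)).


epsilon(t) = (sigma/E) * (1 - exp(-t/tau))
sigma/E = 900521.0000 / 1.8259e+07 = 0.0493
exp(-t/tau) = exp(-133.6 / 2.5) = 6.1845e-24
epsilon = 0.0493 * (1 - 6.1845e-24)
epsilon = 0.0493


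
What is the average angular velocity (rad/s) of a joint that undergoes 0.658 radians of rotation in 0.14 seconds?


omega = delta_theta / delta_t
omega = 0.658 / 0.14
omega = 4.7000


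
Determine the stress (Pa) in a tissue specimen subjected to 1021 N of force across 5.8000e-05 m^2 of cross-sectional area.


stress = F / A
stress = 1021 / 5.8000e-05
stress = 1.7603e+07


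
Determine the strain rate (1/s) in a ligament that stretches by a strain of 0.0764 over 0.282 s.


strain_rate = delta_strain / delta_t
strain_rate = 0.0764 / 0.282
strain_rate = 0.2709


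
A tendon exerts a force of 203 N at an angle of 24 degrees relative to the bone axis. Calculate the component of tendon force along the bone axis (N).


F_eff = F_tendon * cos(theta)
theta = 24 deg = 0.4189 rad
cos(theta) = 0.9135
F_eff = 203 * 0.9135
F_eff = 185.4497


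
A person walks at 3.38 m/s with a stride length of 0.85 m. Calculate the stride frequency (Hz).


f = v / stride_length
f = 3.38 / 0.85
f = 3.9765


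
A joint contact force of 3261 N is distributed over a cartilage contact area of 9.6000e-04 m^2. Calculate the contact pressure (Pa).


P = F / A
P = 3261 / 9.6000e-04
P = 3.3969e+06


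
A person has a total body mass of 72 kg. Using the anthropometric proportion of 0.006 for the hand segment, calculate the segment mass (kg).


m_segment = body_mass * fraction
m_segment = 72 * 0.006
m_segment = 0.4320


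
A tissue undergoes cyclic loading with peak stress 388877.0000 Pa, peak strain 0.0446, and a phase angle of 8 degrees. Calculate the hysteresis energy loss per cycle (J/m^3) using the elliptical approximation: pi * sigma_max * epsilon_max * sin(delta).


E_loss = pi * sigma_max * epsilon_max * sin(delta)
delta = 8 deg = 0.1396 rad
sin(delta) = 0.1392
E_loss = pi * 388877.0000 * 0.0446 * 0.1392
E_loss = 7583.1962


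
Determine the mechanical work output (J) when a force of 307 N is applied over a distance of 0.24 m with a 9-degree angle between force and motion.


W = F * d * cos(theta)
theta = 9 deg = 0.1571 rad
cos(theta) = 0.9877
W = 307 * 0.24 * 0.9877
W = 72.7729


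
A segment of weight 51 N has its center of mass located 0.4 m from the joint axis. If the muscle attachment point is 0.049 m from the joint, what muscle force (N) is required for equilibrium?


F_muscle = W * d_load / d_muscle
F_muscle = 51 * 0.4 / 0.049
Numerator = 20.4000
F_muscle = 416.3265


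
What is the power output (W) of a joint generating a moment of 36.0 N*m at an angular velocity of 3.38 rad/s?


P = M * omega
P = 36.0 * 3.38
P = 121.6800


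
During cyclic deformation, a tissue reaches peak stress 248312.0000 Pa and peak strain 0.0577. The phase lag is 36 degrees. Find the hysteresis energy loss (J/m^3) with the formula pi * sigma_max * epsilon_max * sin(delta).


E_loss = pi * sigma_max * epsilon_max * sin(delta)
delta = 36 deg = 0.6283 rad
sin(delta) = 0.5878
E_loss = pi * 248312.0000 * 0.0577 * 0.5878
E_loss = 26457.0903


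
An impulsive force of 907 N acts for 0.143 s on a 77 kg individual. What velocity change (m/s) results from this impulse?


J = F * dt = 907 * 0.143 = 129.7010 N*s
delta_v = J / m
delta_v = 129.7010 / 77
delta_v = 1.6844


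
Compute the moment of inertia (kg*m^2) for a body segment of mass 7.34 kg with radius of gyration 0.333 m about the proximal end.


I = m * k^2
I = 7.34 * 0.333^2
k^2 = 0.1109
I = 0.8139


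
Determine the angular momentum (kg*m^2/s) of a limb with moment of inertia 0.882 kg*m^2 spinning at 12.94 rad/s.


L = I * omega
L = 0.882 * 12.94
L = 11.4131


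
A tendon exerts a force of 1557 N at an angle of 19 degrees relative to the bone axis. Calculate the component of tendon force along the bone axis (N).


F_eff = F_tendon * cos(theta)
theta = 19 deg = 0.3316 rad
cos(theta) = 0.9455
F_eff = 1557 * 0.9455
F_eff = 1472.1724


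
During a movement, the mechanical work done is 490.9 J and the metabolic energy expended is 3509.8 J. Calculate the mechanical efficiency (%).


eta = (W_mech / E_meta) * 100
eta = (490.9 / 3509.8) * 100
ratio = 0.1399
eta = 13.9866


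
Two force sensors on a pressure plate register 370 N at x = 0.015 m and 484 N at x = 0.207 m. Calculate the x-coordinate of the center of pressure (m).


COP_x = (F1*x1 + F2*x2) / (F1 + F2)
COP_x = (370*0.015 + 484*0.207) / (370 + 484)
Numerator = 105.7380
Denominator = 854
COP_x = 0.1238


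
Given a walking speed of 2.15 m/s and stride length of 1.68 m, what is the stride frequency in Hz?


f = v / stride_length
f = 2.15 / 1.68
f = 1.2798


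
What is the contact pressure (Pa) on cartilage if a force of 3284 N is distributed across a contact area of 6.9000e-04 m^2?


P = F / A
P = 3284 / 6.9000e-04
P = 4.7594e+06


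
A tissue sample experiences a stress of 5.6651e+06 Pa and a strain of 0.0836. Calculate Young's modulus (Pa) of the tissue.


E = stress / strain
E = 5.6651e+06 / 0.0836
E = 6.7764e+07


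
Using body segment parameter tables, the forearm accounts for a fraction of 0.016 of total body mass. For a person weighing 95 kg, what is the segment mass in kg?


m_segment = body_mass * fraction
m_segment = 95 * 0.016
m_segment = 1.5200


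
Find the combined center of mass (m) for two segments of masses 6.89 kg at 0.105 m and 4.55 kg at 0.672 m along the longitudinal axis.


COM = (m1*x1 + m2*x2) / (m1 + m2)
COM = (6.89*0.105 + 4.55*0.672) / (6.89 + 4.55)
Numerator = 3.7810
Denominator = 11.4400
COM = 0.3305


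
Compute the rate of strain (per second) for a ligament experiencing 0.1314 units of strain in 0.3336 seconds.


strain_rate = delta_strain / delta_t
strain_rate = 0.1314 / 0.3336
strain_rate = 0.3939


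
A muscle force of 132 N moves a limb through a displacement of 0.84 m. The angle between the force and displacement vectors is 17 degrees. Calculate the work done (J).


W = F * d * cos(theta)
theta = 17 deg = 0.2967 rad
cos(theta) = 0.9563
W = 132 * 0.84 * 0.9563
W = 106.0351


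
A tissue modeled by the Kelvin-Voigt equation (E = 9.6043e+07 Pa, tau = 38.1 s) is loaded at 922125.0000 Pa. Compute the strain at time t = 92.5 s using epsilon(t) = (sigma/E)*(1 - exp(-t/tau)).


epsilon(t) = (sigma/E) * (1 - exp(-t/tau))
sigma/E = 922125.0000 / 9.6043e+07 = 0.0096
exp(-t/tau) = exp(-92.5 / 38.1) = 0.0882
epsilon = 0.0096 * (1 - 0.0882)
epsilon = 0.0088


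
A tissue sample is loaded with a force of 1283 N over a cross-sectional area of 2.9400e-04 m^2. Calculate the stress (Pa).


stress = F / A
stress = 1283 / 2.9400e-04
stress = 4.3639e+06


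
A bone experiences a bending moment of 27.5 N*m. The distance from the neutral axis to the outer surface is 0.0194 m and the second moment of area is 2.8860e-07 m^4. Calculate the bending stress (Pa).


sigma = M * c / I
sigma = 27.5 * 0.0194 / 2.8860e-07
M * c = 0.5335
sigma = 1.8486e+06


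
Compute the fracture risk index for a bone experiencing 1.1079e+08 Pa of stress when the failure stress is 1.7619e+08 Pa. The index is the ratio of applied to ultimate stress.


FRI = applied / ultimate
FRI = 1.1079e+08 / 1.7619e+08
FRI = 0.6288


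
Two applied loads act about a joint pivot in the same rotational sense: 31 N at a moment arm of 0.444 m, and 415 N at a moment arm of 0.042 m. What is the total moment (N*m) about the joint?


M = F1 * d1 + F2 * d2
M = 31 * 0.444 + 415 * 0.042
M = 13.7640 + 17.4300
M = 31.1940


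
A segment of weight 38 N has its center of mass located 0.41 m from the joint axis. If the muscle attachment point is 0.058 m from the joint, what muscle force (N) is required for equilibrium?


F_muscle = W * d_load / d_muscle
F_muscle = 38 * 0.41 / 0.058
Numerator = 15.5800
F_muscle = 268.6207


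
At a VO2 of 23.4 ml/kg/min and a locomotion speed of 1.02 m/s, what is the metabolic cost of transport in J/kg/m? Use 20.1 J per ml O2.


Power per kg = VO2 * 20.1 / 60
Power per kg = 23.4 * 20.1 / 60 = 7.8390 W/kg
Cost = power_per_kg / speed
Cost = 7.8390 / 1.02
Cost = 7.6853


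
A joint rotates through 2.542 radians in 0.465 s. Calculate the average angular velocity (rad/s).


omega = delta_theta / delta_t
omega = 2.542 / 0.465
omega = 5.4667


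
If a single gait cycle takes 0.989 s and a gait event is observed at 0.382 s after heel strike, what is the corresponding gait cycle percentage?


pct = (event_time / cycle_time) * 100
pct = (0.382 / 0.989) * 100
ratio = 0.3862
pct = 38.6249


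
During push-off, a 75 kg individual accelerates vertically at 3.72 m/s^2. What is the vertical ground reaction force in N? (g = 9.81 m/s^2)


GRF = m * (g + a)
GRF = 75 * (9.81 + 3.72)
GRF = 75 * 13.5300
GRF = 1014.7500


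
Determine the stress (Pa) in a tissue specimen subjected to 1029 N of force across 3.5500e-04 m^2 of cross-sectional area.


stress = F / A
stress = 1029 / 3.5500e-04
stress = 2.8986e+06


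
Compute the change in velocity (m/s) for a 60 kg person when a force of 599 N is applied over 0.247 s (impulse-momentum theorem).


J = F * dt = 599 * 0.247 = 147.9530 N*s
delta_v = J / m
delta_v = 147.9530 / 60
delta_v = 2.4659


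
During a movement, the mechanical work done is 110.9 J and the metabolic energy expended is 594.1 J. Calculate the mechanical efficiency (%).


eta = (W_mech / E_meta) * 100
eta = (110.9 / 594.1) * 100
ratio = 0.1867
eta = 18.6669


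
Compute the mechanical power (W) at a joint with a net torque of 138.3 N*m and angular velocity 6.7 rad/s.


P = M * omega
P = 138.3 * 6.7
P = 926.6100


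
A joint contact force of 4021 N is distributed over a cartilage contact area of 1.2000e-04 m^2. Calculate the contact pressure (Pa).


P = F / A
P = 4021 / 1.2000e-04
P = 3.3508e+07


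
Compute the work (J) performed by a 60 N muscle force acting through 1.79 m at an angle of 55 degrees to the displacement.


W = F * d * cos(theta)
theta = 55 deg = 0.9599 rad
cos(theta) = 0.5736
W = 60 * 1.79 * 0.5736
W = 61.6021


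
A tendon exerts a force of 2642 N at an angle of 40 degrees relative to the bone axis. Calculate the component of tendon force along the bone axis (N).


F_eff = F_tendon * cos(theta)
theta = 40 deg = 0.6981 rad
cos(theta) = 0.7660
F_eff = 2642 * 0.7660
F_eff = 2023.8894


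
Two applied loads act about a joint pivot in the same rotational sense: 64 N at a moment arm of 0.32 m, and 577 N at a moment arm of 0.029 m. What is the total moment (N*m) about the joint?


M = F1 * d1 + F2 * d2
M = 64 * 0.32 + 577 * 0.029
M = 20.4800 + 16.7330
M = 37.2130


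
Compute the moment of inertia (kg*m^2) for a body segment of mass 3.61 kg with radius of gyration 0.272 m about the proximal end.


I = m * k^2
I = 3.61 * 0.272^2
k^2 = 0.0740
I = 0.2671


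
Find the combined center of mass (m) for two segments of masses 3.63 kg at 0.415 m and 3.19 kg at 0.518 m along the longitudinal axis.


COM = (m1*x1 + m2*x2) / (m1 + m2)
COM = (3.63*0.415 + 3.19*0.518) / (3.63 + 3.19)
Numerator = 3.1589
Denominator = 6.8200
COM = 0.4632


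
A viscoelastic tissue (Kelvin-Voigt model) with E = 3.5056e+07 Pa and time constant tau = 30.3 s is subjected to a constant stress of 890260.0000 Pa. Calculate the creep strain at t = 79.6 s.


epsilon(t) = (sigma/E) * (1 - exp(-t/tau))
sigma/E = 890260.0000 / 3.5056e+07 = 0.0254
exp(-t/tau) = exp(-79.6 / 30.3) = 0.0723
epsilon = 0.0254 * (1 - 0.0723)
epsilon = 0.0236


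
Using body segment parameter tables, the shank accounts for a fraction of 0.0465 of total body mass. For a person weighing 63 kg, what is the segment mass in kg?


m_segment = body_mass * fraction
m_segment = 63 * 0.0465
m_segment = 2.9295


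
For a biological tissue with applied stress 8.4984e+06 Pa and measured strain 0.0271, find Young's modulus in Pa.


E = stress / strain
E = 8.4984e+06 / 0.0271
E = 3.1359e+08


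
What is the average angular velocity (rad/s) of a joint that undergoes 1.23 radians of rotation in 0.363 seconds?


omega = delta_theta / delta_t
omega = 1.23 / 0.363
omega = 3.3884


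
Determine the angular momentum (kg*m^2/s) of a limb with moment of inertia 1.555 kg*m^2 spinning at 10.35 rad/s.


L = I * omega
L = 1.555 * 10.35
L = 16.0942


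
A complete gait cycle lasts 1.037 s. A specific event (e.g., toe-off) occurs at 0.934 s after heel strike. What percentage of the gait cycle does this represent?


pct = (event_time / cycle_time) * 100
pct = (0.934 / 1.037) * 100
ratio = 0.9007
pct = 90.0675


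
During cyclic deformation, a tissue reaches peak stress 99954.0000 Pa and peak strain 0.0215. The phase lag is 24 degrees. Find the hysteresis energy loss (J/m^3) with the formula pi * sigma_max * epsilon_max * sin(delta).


E_loss = pi * sigma_max * epsilon_max * sin(delta)
delta = 24 deg = 0.4189 rad
sin(delta) = 0.4067
E_loss = pi * 99954.0000 * 0.0215 * 0.4067
E_loss = 2746.0081


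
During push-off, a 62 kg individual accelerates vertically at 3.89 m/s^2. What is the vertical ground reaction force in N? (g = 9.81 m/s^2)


GRF = m * (g + a)
GRF = 62 * (9.81 + 3.89)
GRF = 62 * 13.7000
GRF = 849.4000


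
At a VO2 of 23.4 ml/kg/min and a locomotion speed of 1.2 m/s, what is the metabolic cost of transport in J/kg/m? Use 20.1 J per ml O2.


Power per kg = VO2 * 20.1 / 60
Power per kg = 23.4 * 20.1 / 60 = 7.8390 W/kg
Cost = power_per_kg / speed
Cost = 7.8390 / 1.2
Cost = 6.5325


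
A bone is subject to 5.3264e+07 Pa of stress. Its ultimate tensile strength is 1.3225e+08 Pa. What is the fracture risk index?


FRI = applied / ultimate
FRI = 5.3264e+07 / 1.3225e+08
FRI = 0.4028


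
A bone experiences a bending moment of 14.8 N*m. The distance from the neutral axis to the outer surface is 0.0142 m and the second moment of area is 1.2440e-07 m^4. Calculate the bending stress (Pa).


sigma = M * c / I
sigma = 14.8 * 0.0142 / 1.2440e-07
M * c = 0.2102
sigma = 1.6894e+06


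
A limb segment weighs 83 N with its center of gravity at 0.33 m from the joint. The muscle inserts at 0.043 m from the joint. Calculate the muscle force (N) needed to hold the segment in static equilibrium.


F_muscle = W * d_load / d_muscle
F_muscle = 83 * 0.33 / 0.043
Numerator = 27.3900
F_muscle = 636.9767


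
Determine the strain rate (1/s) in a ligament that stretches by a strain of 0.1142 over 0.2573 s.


strain_rate = delta_strain / delta_t
strain_rate = 0.1142 / 0.2573
strain_rate = 0.4438


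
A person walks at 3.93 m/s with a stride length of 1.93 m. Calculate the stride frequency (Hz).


f = v / stride_length
f = 3.93 / 1.93
f = 2.0363


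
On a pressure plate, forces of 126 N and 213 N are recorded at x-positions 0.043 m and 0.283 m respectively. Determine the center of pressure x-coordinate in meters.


COP_x = (F1*x1 + F2*x2) / (F1 + F2)
COP_x = (126*0.043 + 213*0.283) / (126 + 213)
Numerator = 65.6970
Denominator = 339
COP_x = 0.1938


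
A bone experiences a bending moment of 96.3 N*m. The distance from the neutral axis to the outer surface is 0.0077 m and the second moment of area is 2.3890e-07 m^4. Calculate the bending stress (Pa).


sigma = M * c / I
sigma = 96.3 * 0.0077 / 2.3890e-07
M * c = 0.7415
sigma = 3.1039e+06


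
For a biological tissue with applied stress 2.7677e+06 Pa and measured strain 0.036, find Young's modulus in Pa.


E = stress / strain
E = 2.7677e+06 / 0.036
E = 7.6881e+07


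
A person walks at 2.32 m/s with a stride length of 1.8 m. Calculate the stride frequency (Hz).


f = v / stride_length
f = 2.32 / 1.8
f = 1.2889


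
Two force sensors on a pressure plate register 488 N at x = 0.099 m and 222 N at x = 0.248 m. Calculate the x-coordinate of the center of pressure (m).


COP_x = (F1*x1 + F2*x2) / (F1 + F2)
COP_x = (488*0.099 + 222*0.248) / (488 + 222)
Numerator = 103.3680
Denominator = 710
COP_x = 0.1456


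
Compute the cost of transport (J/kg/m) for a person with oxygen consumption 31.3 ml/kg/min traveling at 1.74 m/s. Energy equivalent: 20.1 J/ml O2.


Power per kg = VO2 * 20.1 / 60
Power per kg = 31.3 * 20.1 / 60 = 10.4855 W/kg
Cost = power_per_kg / speed
Cost = 10.4855 / 1.74
Cost = 6.0261


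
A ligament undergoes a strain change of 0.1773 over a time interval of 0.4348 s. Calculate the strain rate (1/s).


strain_rate = delta_strain / delta_t
strain_rate = 0.1773 / 0.4348
strain_rate = 0.4078


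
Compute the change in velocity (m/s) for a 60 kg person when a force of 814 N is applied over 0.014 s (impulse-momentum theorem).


J = F * dt = 814 * 0.014 = 11.3960 N*s
delta_v = J / m
delta_v = 11.3960 / 60
delta_v = 0.1899


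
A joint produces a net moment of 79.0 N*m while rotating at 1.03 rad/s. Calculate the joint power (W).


P = M * omega
P = 79.0 * 1.03
P = 81.3700


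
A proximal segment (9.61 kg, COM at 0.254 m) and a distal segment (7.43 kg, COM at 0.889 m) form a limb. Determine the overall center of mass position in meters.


COM = (m1*x1 + m2*x2) / (m1 + m2)
COM = (9.61*0.254 + 7.43*0.889) / (9.61 + 7.43)
Numerator = 9.0462
Denominator = 17.0400
COM = 0.5309


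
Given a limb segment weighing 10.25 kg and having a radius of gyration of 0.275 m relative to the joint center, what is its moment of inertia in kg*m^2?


I = m * k^2
I = 10.25 * 0.275^2
k^2 = 0.0756
I = 0.7752


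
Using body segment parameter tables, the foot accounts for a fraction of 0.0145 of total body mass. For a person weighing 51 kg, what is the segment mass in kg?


m_segment = body_mass * fraction
m_segment = 51 * 0.0145
m_segment = 0.7395


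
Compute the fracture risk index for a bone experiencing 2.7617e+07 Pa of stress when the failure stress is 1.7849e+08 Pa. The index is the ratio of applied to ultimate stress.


FRI = applied / ultimate
FRI = 2.7617e+07 / 1.7849e+08
FRI = 0.1547


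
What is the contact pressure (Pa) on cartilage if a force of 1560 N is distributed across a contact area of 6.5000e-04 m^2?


P = F / A
P = 1560 / 6.5000e-04
P = 2.4000e+06


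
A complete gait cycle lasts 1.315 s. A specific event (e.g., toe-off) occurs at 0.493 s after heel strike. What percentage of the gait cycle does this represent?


pct = (event_time / cycle_time) * 100
pct = (0.493 / 1.315) * 100
ratio = 0.3749
pct = 37.4905


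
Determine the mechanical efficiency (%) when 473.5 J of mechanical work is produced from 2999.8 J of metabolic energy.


eta = (W_mech / E_meta) * 100
eta = (473.5 / 2999.8) * 100
ratio = 0.1578
eta = 15.7844


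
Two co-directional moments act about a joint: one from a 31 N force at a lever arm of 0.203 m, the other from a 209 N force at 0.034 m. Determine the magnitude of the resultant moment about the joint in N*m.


M = F1 * d1 + F2 * d2
M = 31 * 0.203 + 209 * 0.034
M = 6.2930 + 7.1060
M = 13.3990


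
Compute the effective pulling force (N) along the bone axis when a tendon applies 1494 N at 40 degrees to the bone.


F_eff = F_tendon * cos(theta)
theta = 40 deg = 0.6981 rad
cos(theta) = 0.7660
F_eff = 1494 * 0.7660
F_eff = 1144.4704


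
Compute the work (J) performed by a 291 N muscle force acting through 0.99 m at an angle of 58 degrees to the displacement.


W = F * d * cos(theta)
theta = 58 deg = 1.0123 rad
cos(theta) = 0.5299
W = 291 * 0.99 * 0.5299
W = 152.6644


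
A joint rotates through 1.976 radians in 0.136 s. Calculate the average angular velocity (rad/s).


omega = delta_theta / delta_t
omega = 1.976 / 0.136
omega = 14.5294


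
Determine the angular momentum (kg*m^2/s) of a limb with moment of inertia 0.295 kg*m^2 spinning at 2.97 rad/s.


L = I * omega
L = 0.295 * 2.97
L = 0.8761


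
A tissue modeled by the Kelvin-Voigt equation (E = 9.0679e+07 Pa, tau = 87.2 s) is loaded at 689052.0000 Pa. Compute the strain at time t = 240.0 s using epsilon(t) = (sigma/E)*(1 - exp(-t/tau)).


epsilon(t) = (sigma/E) * (1 - exp(-t/tau))
sigma/E = 689052.0000 / 9.0679e+07 = 0.0076
exp(-t/tau) = exp(-240.0 / 87.2) = 0.0638
epsilon = 0.0076 * (1 - 0.0638)
epsilon = 0.0071


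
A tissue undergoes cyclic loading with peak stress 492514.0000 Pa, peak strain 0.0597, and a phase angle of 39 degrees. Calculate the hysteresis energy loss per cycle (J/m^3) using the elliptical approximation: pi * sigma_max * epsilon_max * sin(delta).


E_loss = pi * sigma_max * epsilon_max * sin(delta)
delta = 39 deg = 0.6807 rad
sin(delta) = 0.6293
E_loss = pi * 492514.0000 * 0.0597 * 0.6293
E_loss = 58131.9094


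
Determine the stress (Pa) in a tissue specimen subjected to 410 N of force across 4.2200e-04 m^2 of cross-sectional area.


stress = F / A
stress = 410 / 4.2200e-04
stress = 971563.9810


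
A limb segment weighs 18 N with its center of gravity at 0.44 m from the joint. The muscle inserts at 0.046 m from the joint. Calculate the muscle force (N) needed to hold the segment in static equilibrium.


F_muscle = W * d_load / d_muscle
F_muscle = 18 * 0.44 / 0.046
Numerator = 7.9200
F_muscle = 172.1739


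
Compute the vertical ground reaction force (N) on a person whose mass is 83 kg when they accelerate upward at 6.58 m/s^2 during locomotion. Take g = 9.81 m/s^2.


GRF = m * (g + a)
GRF = 83 * (9.81 + 6.58)
GRF = 83 * 16.3900
GRF = 1360.3700


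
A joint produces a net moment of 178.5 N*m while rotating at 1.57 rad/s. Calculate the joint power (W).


P = M * omega
P = 178.5 * 1.57
P = 280.2450


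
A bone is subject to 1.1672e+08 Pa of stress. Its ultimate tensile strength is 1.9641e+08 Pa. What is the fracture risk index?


FRI = applied / ultimate
FRI = 1.1672e+08 / 1.9641e+08
FRI = 0.5943


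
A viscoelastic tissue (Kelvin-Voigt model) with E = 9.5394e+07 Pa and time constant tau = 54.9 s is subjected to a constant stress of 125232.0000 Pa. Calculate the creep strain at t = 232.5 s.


epsilon(t) = (sigma/E) * (1 - exp(-t/tau))
sigma/E = 125232.0000 / 9.5394e+07 = 0.0013
exp(-t/tau) = exp(-232.5 / 54.9) = 0.0145
epsilon = 0.0013 * (1 - 0.0145)
epsilon = 0.0013


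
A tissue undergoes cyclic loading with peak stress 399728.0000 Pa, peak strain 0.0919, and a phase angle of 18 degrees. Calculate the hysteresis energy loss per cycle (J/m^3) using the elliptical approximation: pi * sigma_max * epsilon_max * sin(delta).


E_loss = pi * sigma_max * epsilon_max * sin(delta)
delta = 18 deg = 0.3142 rad
sin(delta) = 0.3090
E_loss = pi * 399728.0000 * 0.0919 * 0.3090
E_loss = 35662.5439


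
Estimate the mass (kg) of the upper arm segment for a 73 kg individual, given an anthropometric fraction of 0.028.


m_segment = body_mass * fraction
m_segment = 73 * 0.028
m_segment = 2.0440


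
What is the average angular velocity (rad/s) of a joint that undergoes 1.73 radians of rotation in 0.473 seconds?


omega = delta_theta / delta_t
omega = 1.73 / 0.473
omega = 3.6575


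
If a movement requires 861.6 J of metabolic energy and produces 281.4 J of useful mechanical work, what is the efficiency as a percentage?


eta = (W_mech / E_meta) * 100
eta = (281.4 / 861.6) * 100
ratio = 0.3266
eta = 32.6602


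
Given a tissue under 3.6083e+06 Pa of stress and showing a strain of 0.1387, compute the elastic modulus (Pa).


E = stress / strain
E = 3.6083e+06 / 0.1387
E = 2.6015e+07


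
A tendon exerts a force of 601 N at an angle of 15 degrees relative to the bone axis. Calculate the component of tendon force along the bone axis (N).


F_eff = F_tendon * cos(theta)
theta = 15 deg = 0.2618 rad
cos(theta) = 0.9659
F_eff = 601 * 0.9659
F_eff = 580.5214


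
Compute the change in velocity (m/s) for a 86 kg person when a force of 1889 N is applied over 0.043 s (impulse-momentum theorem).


J = F * dt = 1889 * 0.043 = 81.2270 N*s
delta_v = J / m
delta_v = 81.2270 / 86
delta_v = 0.9445


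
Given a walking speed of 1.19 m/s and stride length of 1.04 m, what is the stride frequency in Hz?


f = v / stride_length
f = 1.19 / 1.04
f = 1.1442


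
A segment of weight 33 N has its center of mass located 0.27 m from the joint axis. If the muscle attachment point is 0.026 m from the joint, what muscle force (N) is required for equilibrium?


F_muscle = W * d_load / d_muscle
F_muscle = 33 * 0.27 / 0.026
Numerator = 8.9100
F_muscle = 342.6923


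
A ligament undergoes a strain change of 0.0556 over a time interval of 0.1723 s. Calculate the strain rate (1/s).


strain_rate = delta_strain / delta_t
strain_rate = 0.0556 / 0.1723
strain_rate = 0.3227


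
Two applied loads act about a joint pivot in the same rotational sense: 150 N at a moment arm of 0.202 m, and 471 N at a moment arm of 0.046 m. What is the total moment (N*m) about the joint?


M = F1 * d1 + F2 * d2
M = 150 * 0.202 + 471 * 0.046
M = 30.3000 + 21.6660
M = 51.9660


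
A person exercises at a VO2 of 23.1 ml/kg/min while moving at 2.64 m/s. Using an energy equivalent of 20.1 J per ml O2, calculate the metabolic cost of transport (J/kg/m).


Power per kg = VO2 * 20.1 / 60
Power per kg = 23.1 * 20.1 / 60 = 7.7385 W/kg
Cost = power_per_kg / speed
Cost = 7.7385 / 2.64
Cost = 2.9313


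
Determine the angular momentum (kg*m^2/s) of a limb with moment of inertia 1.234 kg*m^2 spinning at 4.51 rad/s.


L = I * omega
L = 1.234 * 4.51
L = 5.5653


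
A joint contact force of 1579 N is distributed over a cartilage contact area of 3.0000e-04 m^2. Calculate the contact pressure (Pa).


P = F / A
P = 1579 / 3.0000e-04
P = 5.2633e+06


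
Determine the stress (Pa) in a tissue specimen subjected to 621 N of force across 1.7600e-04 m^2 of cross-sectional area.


stress = F / A
stress = 621 / 1.7600e-04
stress = 3.5284e+06


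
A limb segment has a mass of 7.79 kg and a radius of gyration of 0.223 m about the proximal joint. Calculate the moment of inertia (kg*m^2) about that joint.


I = m * k^2
I = 7.79 * 0.223^2
k^2 = 0.0497
I = 0.3874


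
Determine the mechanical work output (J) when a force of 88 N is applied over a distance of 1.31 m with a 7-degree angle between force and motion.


W = F * d * cos(theta)
theta = 7 deg = 0.1222 rad
cos(theta) = 0.9925
W = 88 * 1.31 * 0.9925
W = 114.4207


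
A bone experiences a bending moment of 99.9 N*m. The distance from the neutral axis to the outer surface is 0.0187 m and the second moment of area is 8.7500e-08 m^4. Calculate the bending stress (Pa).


sigma = M * c / I
sigma = 99.9 * 0.0187 / 8.7500e-08
M * c = 1.8681
sigma = 2.1350e+07


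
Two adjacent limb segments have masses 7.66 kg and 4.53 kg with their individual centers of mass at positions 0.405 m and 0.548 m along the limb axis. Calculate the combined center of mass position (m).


COM = (m1*x1 + m2*x2) / (m1 + m2)
COM = (7.66*0.405 + 4.53*0.548) / (7.66 + 4.53)
Numerator = 5.5847
Denominator = 12.1900
COM = 0.4581


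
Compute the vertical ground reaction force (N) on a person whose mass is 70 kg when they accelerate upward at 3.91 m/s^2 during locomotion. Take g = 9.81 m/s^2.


GRF = m * (g + a)
GRF = 70 * (9.81 + 3.91)
GRF = 70 * 13.7200
GRF = 960.4000


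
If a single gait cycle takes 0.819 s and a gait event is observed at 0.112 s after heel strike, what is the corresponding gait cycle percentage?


pct = (event_time / cycle_time) * 100
pct = (0.112 / 0.819) * 100
ratio = 0.1368
pct = 13.6752


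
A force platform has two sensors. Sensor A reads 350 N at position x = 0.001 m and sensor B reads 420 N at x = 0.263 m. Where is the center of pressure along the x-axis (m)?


COP_x = (F1*x1 + F2*x2) / (F1 + F2)
COP_x = (350*0.001 + 420*0.263) / (350 + 420)
Numerator = 110.8100
Denominator = 770
COP_x = 0.1439


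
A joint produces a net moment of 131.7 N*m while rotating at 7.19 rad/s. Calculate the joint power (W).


P = M * omega
P = 131.7 * 7.19
P = 946.9230


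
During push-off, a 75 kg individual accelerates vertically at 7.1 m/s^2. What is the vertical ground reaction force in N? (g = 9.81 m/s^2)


GRF = m * (g + a)
GRF = 75 * (9.81 + 7.1)
GRF = 75 * 16.9100
GRF = 1268.2500


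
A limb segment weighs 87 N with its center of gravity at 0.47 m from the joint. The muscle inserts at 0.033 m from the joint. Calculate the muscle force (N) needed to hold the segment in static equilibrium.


F_muscle = W * d_load / d_muscle
F_muscle = 87 * 0.47 / 0.033
Numerator = 40.8900
F_muscle = 1239.0909


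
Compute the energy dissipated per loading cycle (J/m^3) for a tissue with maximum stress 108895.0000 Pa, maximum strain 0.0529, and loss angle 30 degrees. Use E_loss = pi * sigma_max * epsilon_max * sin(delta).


E_loss = pi * sigma_max * epsilon_max * sin(delta)
delta = 30 deg = 0.5236 rad
sin(delta) = 0.5000
E_loss = pi * 108895.0000 * 0.0529 * 0.5000
E_loss = 9048.6437


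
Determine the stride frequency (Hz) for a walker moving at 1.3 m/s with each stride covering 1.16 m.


f = v / stride_length
f = 1.3 / 1.16
f = 1.1207


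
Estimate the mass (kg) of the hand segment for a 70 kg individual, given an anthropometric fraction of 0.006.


m_segment = body_mass * fraction
m_segment = 70 * 0.006
m_segment = 0.4200


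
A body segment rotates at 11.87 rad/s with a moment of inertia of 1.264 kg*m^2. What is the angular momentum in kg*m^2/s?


L = I * omega
L = 1.264 * 11.87
L = 15.0037


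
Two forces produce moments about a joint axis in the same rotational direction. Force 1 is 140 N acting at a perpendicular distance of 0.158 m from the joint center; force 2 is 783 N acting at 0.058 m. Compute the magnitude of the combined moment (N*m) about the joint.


M = F1 * d1 + F2 * d2
M = 140 * 0.158 + 783 * 0.058
M = 22.1200 + 45.4140
M = 67.5340


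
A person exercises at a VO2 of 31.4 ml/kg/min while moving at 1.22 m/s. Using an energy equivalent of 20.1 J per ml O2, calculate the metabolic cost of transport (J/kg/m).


Power per kg = VO2 * 20.1 / 60
Power per kg = 31.4 * 20.1 / 60 = 10.5190 W/kg
Cost = power_per_kg / speed
Cost = 10.5190 / 1.22
Cost = 8.6221


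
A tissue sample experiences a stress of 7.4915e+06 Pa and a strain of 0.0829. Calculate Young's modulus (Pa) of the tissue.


E = stress / strain
E = 7.4915e+06 / 0.0829
E = 9.0368e+07


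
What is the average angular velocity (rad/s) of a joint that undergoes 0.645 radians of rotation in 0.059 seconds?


omega = delta_theta / delta_t
omega = 0.645 / 0.059
omega = 10.9322


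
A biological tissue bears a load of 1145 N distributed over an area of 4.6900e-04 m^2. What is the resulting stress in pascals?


stress = F / A
stress = 1145 / 4.6900e-04
stress = 2.4414e+06


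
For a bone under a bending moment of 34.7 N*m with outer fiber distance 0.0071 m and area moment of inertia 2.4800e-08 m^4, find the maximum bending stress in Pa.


sigma = M * c / I
sigma = 34.7 * 0.0071 / 2.4800e-08
M * c = 0.2464
sigma = 9.9343e+06


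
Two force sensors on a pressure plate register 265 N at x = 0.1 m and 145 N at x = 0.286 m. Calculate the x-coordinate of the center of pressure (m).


COP_x = (F1*x1 + F2*x2) / (F1 + F2)
COP_x = (265*0.1 + 145*0.286) / (265 + 145)
Numerator = 67.9700
Denominator = 410
COP_x = 0.1658


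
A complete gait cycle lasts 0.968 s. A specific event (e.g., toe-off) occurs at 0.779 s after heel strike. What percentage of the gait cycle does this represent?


pct = (event_time / cycle_time) * 100
pct = (0.779 / 0.968) * 100
ratio = 0.8048
pct = 80.4752


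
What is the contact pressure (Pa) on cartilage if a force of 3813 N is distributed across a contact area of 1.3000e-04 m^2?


P = F / A
P = 3813 / 1.3000e-04
P = 2.9331e+07


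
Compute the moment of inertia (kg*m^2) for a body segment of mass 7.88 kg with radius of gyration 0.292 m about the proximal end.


I = m * k^2
I = 7.88 * 0.292^2
k^2 = 0.0853
I = 0.6719


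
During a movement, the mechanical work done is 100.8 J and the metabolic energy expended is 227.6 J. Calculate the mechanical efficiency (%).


eta = (W_mech / E_meta) * 100
eta = (100.8 / 227.6) * 100
ratio = 0.4429
eta = 44.2882


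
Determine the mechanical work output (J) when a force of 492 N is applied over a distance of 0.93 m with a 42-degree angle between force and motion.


W = F * d * cos(theta)
theta = 42 deg = 0.7330 rad
cos(theta) = 0.7431
W = 492 * 0.93 * 0.7431
W = 340.0333


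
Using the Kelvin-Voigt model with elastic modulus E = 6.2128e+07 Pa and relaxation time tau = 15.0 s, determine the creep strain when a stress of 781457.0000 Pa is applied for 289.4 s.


epsilon(t) = (sigma/E) * (1 - exp(-t/tau))
sigma/E = 781457.0000 / 6.2128e+07 = 0.0126
exp(-t/tau) = exp(-289.4 / 15.0) = 4.1784e-09
epsilon = 0.0126 * (1 - 4.1784e-09)
epsilon = 0.0126


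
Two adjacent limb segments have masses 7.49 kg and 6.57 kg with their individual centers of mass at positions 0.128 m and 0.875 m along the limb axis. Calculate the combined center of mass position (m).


COM = (m1*x1 + m2*x2) / (m1 + m2)
COM = (7.49*0.128 + 6.57*0.875) / (7.49 + 6.57)
Numerator = 6.7075
Denominator = 14.0600
COM = 0.4771


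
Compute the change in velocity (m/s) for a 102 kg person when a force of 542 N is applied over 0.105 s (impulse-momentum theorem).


J = F * dt = 542 * 0.105 = 56.9100 N*s
delta_v = J / m
delta_v = 56.9100 / 102
delta_v = 0.5579


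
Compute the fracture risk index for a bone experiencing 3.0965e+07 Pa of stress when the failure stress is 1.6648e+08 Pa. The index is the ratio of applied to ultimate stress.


FRI = applied / ultimate
FRI = 3.0965e+07 / 1.6648e+08
FRI = 0.1860


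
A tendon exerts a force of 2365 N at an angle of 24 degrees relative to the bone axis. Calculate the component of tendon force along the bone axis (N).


F_eff = F_tendon * cos(theta)
theta = 24 deg = 0.4189 rad
cos(theta) = 0.9135
F_eff = 2365 * 0.9135
F_eff = 2160.5350


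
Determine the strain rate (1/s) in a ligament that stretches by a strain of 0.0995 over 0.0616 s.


strain_rate = delta_strain / delta_t
strain_rate = 0.0995 / 0.0616
strain_rate = 1.6153


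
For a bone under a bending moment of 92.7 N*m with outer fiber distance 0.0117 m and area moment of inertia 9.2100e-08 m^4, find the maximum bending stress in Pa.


sigma = M * c / I
sigma = 92.7 * 0.0117 / 9.2100e-08
M * c = 1.0846
sigma = 1.1776e+07


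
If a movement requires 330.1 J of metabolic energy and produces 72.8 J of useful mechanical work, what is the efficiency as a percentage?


eta = (W_mech / E_meta) * 100
eta = (72.8 / 330.1) * 100
ratio = 0.2205
eta = 22.0539


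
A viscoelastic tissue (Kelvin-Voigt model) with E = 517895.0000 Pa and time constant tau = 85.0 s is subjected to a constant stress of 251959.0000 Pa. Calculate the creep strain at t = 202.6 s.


epsilon(t) = (sigma/E) * (1 - exp(-t/tau))
sigma/E = 251959.0000 / 517895.0000 = 0.4865
exp(-t/tau) = exp(-202.6 / 85.0) = 0.0922
epsilon = 0.4865 * (1 - 0.0922)
epsilon = 0.4416


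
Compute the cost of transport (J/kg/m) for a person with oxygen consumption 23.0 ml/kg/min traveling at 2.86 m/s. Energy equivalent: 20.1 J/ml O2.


Power per kg = VO2 * 20.1 / 60
Power per kg = 23.0 * 20.1 / 60 = 7.7050 W/kg
Cost = power_per_kg / speed
Cost = 7.7050 / 2.86
Cost = 2.6941


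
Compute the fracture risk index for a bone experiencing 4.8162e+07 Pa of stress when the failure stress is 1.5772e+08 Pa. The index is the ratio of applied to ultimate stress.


FRI = applied / ultimate
FRI = 4.8162e+07 / 1.5772e+08
FRI = 0.3054


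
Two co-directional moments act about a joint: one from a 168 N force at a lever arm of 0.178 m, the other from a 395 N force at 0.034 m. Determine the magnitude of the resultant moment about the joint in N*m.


M = F1 * d1 + F2 * d2
M = 168 * 0.178 + 395 * 0.034
M = 29.9040 + 13.4300
M = 43.3340


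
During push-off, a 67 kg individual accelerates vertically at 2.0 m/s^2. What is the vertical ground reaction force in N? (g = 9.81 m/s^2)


GRF = m * (g + a)
GRF = 67 * (9.81 + 2.0)
GRF = 67 * 11.8100
GRF = 791.2700


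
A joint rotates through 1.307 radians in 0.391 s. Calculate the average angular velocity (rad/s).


omega = delta_theta / delta_t
omega = 1.307 / 0.391
omega = 3.3427
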